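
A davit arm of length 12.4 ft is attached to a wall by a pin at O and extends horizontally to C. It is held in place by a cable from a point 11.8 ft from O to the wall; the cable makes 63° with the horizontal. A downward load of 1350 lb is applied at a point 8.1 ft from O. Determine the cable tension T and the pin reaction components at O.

T = 1040 lb, O_x = 472.2 lb, O_y = 423.3 lb

ΣM about O: T·sin63°·11.8 − 1350·8.1 = 0 → T = 10935/(11.8·0.891007) = 1040.05 ≈ 1040 lb.
ΣF_x = 0: O_x − T·cos63° = 0 → O_x = 1040.05 × 0.45399 = 472.2 lb.
ΣF_y = 0: O_y + T·sin63° − 1350 = 0 → O_y = 1350 − 1040.05 × 0.891007 = 423.3 lb.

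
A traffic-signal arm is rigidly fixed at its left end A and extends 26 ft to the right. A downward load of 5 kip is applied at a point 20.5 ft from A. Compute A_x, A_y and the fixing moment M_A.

ΣF_x = 0: A_x = 0.
ΣF_y = 0: A_y − 5 = 0 → A_y = 5.000 kip.
ΣM about A: M_A − 5·20.5 = 0 → M_A = 102.5 kip·ft.

A_x = 0, A_y = 5.000 kip, M_A = 102.5 kip·ft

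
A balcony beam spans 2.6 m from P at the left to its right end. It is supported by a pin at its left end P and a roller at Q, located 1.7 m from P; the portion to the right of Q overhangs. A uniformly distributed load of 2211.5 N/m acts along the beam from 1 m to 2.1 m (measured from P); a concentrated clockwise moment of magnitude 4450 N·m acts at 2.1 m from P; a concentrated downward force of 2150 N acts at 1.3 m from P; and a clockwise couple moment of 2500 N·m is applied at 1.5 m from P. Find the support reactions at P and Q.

Resultant of the distributed load: 2211.5 × 1.1 = 2432.65 N at 1.55 m from P.
Moments about P: Q_y·1.7 − (2211.5·1.1)·1.55 − 4450 − 2150·1.3 − 2500 = 0 → Q_y = 13515.6075/1.7 = 7950.36 ≈ 7950 N.
ΣF_y = 0: P_y + 7950.36 − 2211.5·1.1 − 2150 = 0 → P_y = -3368 N.
ΣF_x = 0: no horizontal applied forces, so P_x = 0.

P_x = 0, P_y = -3368 N, Q_y = 7950 N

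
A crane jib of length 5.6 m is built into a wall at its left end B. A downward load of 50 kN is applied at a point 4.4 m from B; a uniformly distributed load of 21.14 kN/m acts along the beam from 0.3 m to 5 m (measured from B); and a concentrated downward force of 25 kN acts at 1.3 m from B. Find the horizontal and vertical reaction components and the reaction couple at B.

Resultant of the distributed load: 21.14 × 4.7 = 99.358 kN at 2.65 m from B.
ΣF_x = 0: B_x = 0.
ΣF_y = 0: B_y − 50 − 21.14·4.7 − 25 = 0 → B_y = 174.4 kN.
ΣM about B: M_B − 50·4.4 − (21.14·4.7)·2.65 − 25·1.3 = 0 → M_B = 515.8 kN·m.

B_x = 0, B_y = 174.4 kN, M_B = 515.8 kN·m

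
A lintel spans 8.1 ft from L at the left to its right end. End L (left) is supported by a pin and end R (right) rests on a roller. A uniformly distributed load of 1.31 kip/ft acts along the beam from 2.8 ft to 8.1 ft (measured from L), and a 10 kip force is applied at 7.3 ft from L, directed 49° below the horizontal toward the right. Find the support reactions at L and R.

L_x = -6.561 kip, L_y = 3.017 kip, R_y = 11.47 kip

Resultant of the distributed load: 1.31 × 5.3 = 6.943 kip at 5.45 ft from L.
Taking moments about L: R_y·8.1 − (1.31·5.3)·5.45 − 10·sin49°·7.3 = 0 → R_y = 92.9331/8.1 = 11.4732 ≈ 11.47 kip.
ΣF_y = 0: L_y + 11.4732 − 1.31·5.3 − 10·sin49° = 0 → L_y = 3.017 kip.
ΣF_x = 0: L_x + 10·cos49° = 0 → L_x = -6.561 kip.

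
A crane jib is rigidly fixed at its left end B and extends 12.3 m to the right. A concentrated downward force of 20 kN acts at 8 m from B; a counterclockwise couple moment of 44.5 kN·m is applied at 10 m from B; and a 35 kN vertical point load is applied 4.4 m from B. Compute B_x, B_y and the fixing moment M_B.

B_x = 0, B_y = 55.00 kN, M_B = 269.5 kN·m

ΣF_x = 0: B_x = 0.
ΣF_y = 0: B_y − 20 − 35 = 0 → B_y = 55.00 kN.
ΣM about B: M_B − 20·8 + 44.5 − 35·4.4 = 0 → M_B = 269.5 kN·m.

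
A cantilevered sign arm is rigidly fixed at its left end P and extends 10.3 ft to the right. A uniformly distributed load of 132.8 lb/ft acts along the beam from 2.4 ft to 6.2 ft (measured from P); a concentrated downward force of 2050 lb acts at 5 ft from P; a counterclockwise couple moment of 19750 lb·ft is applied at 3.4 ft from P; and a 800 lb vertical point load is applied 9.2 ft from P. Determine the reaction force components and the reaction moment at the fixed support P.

Resultant of the distributed load: 132.8 × 3.8 = 504.64 lb at 4.3 ft from P.
ΣF_x = 0: P_x = 0.
ΣF_y = 0: P_y − 132.8·3.8 − 2050 − 800 = 0 → P_y = 3355 lb.
ΣM about P: M_P − (132.8·3.8)·4.3 − 2050·5 + 19750 − 800·9.2 = 0 → M_P = 29.95 lb·ft.

P_x = 0, P_y = 3355 lb, M_P = 29.95 lb·ft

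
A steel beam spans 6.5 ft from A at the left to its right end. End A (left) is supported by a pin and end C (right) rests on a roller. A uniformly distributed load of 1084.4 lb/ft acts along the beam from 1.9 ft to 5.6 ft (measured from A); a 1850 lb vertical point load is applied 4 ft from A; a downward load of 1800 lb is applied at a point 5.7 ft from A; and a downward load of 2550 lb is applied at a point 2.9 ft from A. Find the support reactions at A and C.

Resultant of the distributed load: 1084.4 × 3.7 = 4012.28 lb at 3.75 ft from A.
ΣM about A: C_y·6.5 − (1084.4·3.7)·3.75 − 1850·4 − 1800·5.7 − 2550·2.9 = 0 → C_y = 40101.05/6.5 = 6169.39 ≈ 6169 lb.
ΣF_y = 0: A_y + 6169.39 − 1084.4·3.7 − 1850 − 1800 − 2550 = 0 → A_y = 4043 lb.
ΣF_x = 0: no horizontal applied forces, so A_x = 0.

A_x = 0, A_y = 4043 lb, C_y = 6169 lb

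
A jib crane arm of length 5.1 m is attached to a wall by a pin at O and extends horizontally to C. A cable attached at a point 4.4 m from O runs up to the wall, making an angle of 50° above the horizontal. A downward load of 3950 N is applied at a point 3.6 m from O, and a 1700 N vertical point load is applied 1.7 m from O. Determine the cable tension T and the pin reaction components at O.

T = 5076 N, O_x = 3263 N, O_y = 1761 N

ΣM about O: T·sin50°·4.4 − 3950·3.6 − 1700·1.7 = 0 → T = 17110/(4.4·0.766044) = 5076.26 ≈ 5076 N.
ΣF_x = 0: O_x − T·cos50° = 0 → O_x = 5076.26 × 0.642788 = 3263 N.
ΣF_y = 0: O_y + T·sin50° − 3950 − 1700 = 0 → O_y = 5650 − 5076.26 × 0.766044 = 1761 N.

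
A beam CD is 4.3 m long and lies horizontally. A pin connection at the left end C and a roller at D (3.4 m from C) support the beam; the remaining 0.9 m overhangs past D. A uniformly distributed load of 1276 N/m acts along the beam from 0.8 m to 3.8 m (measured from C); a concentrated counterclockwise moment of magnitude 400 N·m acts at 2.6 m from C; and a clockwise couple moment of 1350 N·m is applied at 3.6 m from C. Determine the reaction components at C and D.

Resultant of the distributed load: 1276 × 3 = 3828 N at 2.3 m from C.
Moments about C: D_y·3.4 − (1276·3)·2.3 + 400 − 1350 = 0 → D_y = 9754.4/3.4 = 2868.94 ≈ 2869 N.
ΣF_y = 0: C_y + 2868.94 − 1276·3 = 0 → C_y = 959.1 N.
ΣF_x = 0: no horizontal applied forces, so C_x = 0.

C_x = 0, C_y = 959.1 N, D_y = 2869 N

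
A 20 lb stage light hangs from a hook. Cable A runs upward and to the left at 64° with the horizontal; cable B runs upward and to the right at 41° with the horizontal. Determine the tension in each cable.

ΣF_x = 0: −T_A·cos64° + T_B·cos41° = 0 → T_B = 0.580847·T_A.
ΣF_y = 0: T_A·sin64° + T_B·sin41° = 20.
Substitute: T_A·(0.898794 + 0.580847·0.656059) = 20 → T_A = 15.6267 ≈ 15.63 lb.
Then T_B = 0.580847 × 15.6267 = 9.077 lb.

T_A = 15.63 lb, T_B = 9.077 lb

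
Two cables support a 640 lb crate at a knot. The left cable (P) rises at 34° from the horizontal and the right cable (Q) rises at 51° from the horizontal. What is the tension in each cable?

T_P = 404.3 lb, T_Q = 532.6 lb

ΣF_x = 0: −T_P·cos34° + T_Q·cos51° = 0 → T_Q = 1.31735·T_P.
ΣF_y = 0: T_P·sin34° + T_Q·sin51° = 640.
Substitute: T_P·(0.559193 + 1.31735·0.777146) = 640 → T_P = 404.304 ≈ 404.3 lb.
Then T_Q = 1.31735 × 404.304 = 532.6 lb.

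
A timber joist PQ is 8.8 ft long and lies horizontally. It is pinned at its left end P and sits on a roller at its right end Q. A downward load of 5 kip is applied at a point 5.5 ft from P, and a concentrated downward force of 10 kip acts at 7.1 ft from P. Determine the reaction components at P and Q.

P_x = 0, P_y = 3.807 kip, Q_y = 11.19 kip

ΣM about P: Q_y·8.8 − 5·5.5 − 10·7.1 = 0 → Q_y = 98.5/8.8 = 11.1932 ≈ 11.19 kip.
ΣF_y = 0: P_y + 11.1932 − 5 − 10 = 0 → P_y = 3.807 kip.
ΣF_x = 0: no horizontal applied forces, so P_x = 0.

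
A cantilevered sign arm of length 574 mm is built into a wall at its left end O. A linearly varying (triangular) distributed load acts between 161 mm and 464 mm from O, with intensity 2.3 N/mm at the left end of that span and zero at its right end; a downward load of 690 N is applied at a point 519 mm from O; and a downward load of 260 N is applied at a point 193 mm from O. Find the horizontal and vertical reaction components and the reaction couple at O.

O_x = 0, O_y = 1298 N, M_O = 499600 N·mm

Resultant of the triangular load: ½ × 2.3 × 303 = 348.45 N, acting at 262 mm from O (one-third of the span from the peak).
ΣF_x = 0: O_x = 0.
ΣF_y = 0: O_y − ½·2.3·303 − 690 − 260 = 0 → O_y = 1298 N.
ΣM about O: M_O − (½·2.3·303)·262 − 690·519 − 260·193 = 0 → M_O = 499600 N·mm.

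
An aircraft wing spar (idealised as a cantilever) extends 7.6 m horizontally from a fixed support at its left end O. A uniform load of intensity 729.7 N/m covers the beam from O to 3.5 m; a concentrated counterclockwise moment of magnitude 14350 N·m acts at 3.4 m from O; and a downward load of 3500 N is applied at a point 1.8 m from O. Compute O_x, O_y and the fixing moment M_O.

O_x = 0, O_y = 6054 N, M_O = -3581 N·m

Resultant of the distributed load: 729.7 × 3.5 = 2553.95 N at 1.75 m from O.
ΣF_x = 0: O_x = 0.
ΣF_y = 0: O_y − 729.7·3.5 − 3500 = 0 → O_y = 6054 N.
ΣM about O: M_O − (729.7·3.5)·1.75 + 14350 − 3500·1.8 = 0 → M_O = -3581 N·m.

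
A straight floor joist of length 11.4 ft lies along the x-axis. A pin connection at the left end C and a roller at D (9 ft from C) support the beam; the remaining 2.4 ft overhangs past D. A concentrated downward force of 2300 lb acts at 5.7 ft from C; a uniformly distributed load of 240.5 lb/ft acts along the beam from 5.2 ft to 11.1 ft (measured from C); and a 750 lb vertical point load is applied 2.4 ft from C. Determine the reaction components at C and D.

C_x = 0, C_y = 1527 lb, D_y = 2942 lb

Resultant of the distributed load: 240.5 × 5.9 = 1418.95 lb at 8.15 ft from C.
Taking moments about C: D_y·9 − 2300·5.7 − (240.5·5.9)·8.15 − 750·2.4 = 0 → D_y = 26474.4425/9 = 2941.6 ≈ 2942 lb.
ΣF_y = 0: C_y + 2941.6 − 2300 − 240.5·5.9 − 750 = 0 → C_y = 1527 lb.
ΣF_x = 0: no horizontal applied forces, so C_x = 0.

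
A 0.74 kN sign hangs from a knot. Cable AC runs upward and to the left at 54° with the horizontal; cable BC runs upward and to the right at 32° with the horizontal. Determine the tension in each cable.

T_AC = 0.6291 kN, T_BC = 0.4360 kN

ΣF_x = 0: −T_AC·cos54° + T_BC·cos32° = 0 → T_BC = 0.693104·T_AC.
ΣF_y = 0: T_AC·sin54° + T_BC·sin32° = 0.74.
Substitute: T_AC·(0.809017 + 0.693104·0.529919) = 0.74 → T_AC = 0.629088 ≈ 0.6291 kN.
Then T_BC = 0.693104 × 0.629088 = 0.4360 kN.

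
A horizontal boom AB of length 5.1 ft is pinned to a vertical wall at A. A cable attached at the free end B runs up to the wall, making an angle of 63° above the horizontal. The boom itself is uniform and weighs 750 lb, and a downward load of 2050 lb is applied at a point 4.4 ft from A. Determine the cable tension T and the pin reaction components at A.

ΣM about A: T·sin63°·5.1 − 750·2.55 − 2050·4.4 = 0 → T = 10932.5/(5.1·0.891007) = 2405.85 ≈ 2406 lb.
ΣF_x = 0: A_x − T·cos63° = 0 → A_x = 2405.85 × 0.45399 = 1092 lb.
ΣF_y = 0: A_y + T·sin63° − 750 − 2050 = 0 → A_y = 2800 − 2405.85 × 0.891007 = 656.4 lb.

T = 2406 lb, A_x = 1092 lb, A_y = 656.4 lb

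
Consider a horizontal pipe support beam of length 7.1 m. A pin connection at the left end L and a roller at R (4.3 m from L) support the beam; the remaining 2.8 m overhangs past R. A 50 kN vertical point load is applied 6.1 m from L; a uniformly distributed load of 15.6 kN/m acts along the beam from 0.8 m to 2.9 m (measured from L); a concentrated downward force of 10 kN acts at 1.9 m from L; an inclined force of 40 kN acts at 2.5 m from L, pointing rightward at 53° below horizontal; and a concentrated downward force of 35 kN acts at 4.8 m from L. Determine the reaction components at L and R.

L_x = -24.07 kN, L_y = 12.62 kN, R_y = 147.1 kN

Resultant of the distributed load: 15.6 × 2.1 = 32.76 kN at 1.85 m from L.
ΣM about L: R_y·4.3 − 50·6.1 − (15.6·2.1)·1.85 − 10·1.9 − 40·sin53°·2.5 − 35·4.8 = 0 → R_y = 632.47/4.3 = 147.086 ≈ 147.1 kN.
ΣF_y = 0: L_y + 147.086 − 50 − 15.6·2.1 − 10 − 40·sin53° − 35 = 0 → L_y = 12.62 kN.
ΣF_x = 0: L_x + 40·cos53° = 0 → L_x = -24.07 kN.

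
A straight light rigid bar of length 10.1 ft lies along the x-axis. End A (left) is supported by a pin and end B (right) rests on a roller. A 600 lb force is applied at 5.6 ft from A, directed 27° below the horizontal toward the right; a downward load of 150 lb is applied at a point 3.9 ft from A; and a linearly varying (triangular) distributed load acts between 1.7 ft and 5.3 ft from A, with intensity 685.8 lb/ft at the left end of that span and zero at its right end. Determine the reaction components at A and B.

Resultant of the triangular load: ½ × 685.8 × 3.6 = 1234.44 lb, acting at 2.9 ft from A (one-third of the span from the peak).
Moments about A: B_y·10.1 − 600·sin27°·5.6 − 150·3.9 − (½·685.8·3.6)·2.9 = 0 → B_y = 5690.28/10.1 = 563.394 ≈ 563.4 lb.
ΣF_y = 0: A_y + 563.394 − 600·sin27° − 150 − ½·685.8·3.6 = 0 → A_y = 1093 lb.
ΣF_x = 0: A_x + 600·cos27° = 0 → A_x = -534.6 lb.

A_x = -534.6 lb, A_y = 1093 lb, B_y = 563.4 lb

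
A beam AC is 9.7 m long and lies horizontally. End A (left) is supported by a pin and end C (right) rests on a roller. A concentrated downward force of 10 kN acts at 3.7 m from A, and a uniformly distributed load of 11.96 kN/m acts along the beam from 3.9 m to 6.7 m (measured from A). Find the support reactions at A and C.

A_x = 0, A_y = 21.38 kN, C_y = 22.11 kN

Resultant of the distributed load: 11.96 × 2.8 = 33.488 kN at 5.3 m from A.
Taking moments about A: C_y·9.7 − 10·3.7 − (11.96·2.8)·5.3 = 0 → C_y = 214.4864/9.7 = 22.112 ≈ 22.11 kN.
ΣF_y = 0: A_y + 22.112 − 10 − 11.96·2.8 = 0 → A_y = 21.38 kN.
ΣF_x = 0: no horizontal applied forces, so A_x = 0.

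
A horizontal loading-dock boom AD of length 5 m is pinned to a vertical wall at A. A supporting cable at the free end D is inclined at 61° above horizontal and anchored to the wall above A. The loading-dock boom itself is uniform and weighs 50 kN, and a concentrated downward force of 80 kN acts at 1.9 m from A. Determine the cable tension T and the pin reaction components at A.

ΣM about A: T·sin61°·5 − 50·2.5 − 80·1.9 = 0 → T = 277/(5·0.87462) = 63.3418 ≈ 63.34 kN.
ΣF_x = 0: A_x − T·cos61° = 0 → A_x = 63.3418 × 0.48481 = 30.71 kN.
ΣF_y = 0: A_y + T·sin61° − 50 − 80 = 0 → A_y = 130 − 63.3418 × 0.87462 = 74.60 kN.

T = 63.34 kN, A_x = 30.71 kN, A_y = 74.60 kN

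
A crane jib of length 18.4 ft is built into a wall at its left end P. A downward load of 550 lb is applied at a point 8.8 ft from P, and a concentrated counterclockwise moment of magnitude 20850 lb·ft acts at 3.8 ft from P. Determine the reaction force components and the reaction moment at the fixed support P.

ΣF_x = 0: P_x = 0.
ΣF_y = 0: P_y − 550 = 0 → P_y = 550.0 lb.
ΣM about P: M_P − 550·8.8 + 20850 = 0 → M_P = -16010 lb·ft.

P_x = 0, P_y = 550.0 lb, M_P = -16010 lb·ft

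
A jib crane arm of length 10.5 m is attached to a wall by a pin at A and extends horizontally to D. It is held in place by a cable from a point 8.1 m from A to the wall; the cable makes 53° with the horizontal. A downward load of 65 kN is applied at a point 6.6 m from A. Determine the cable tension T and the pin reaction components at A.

T = 66.32 kN, A_x = 39.91 kN, A_y = 12.04 kN

ΣM about A: T·sin53°·8.1 − 65·6.6 = 0 → T = 429/(8.1·0.798636) = 66.3168 ≈ 66.32 kN.
ΣF_x = 0: A_x − T·cos53° = 0 → A_x = 66.3168 × 0.601815 = 39.91 kN.
ΣF_y = 0: A_y + T·sin53° − 65 = 0 → A_y = 65 − 66.3168 × 0.798636 = 12.04 kN.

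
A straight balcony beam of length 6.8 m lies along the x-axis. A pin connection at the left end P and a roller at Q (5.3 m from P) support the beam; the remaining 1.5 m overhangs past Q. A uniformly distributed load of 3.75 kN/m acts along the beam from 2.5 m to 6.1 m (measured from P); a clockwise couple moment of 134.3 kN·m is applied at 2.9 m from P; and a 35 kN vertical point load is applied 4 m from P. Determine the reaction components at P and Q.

P_x = 0, P_y = -14.21 kN, Q_y = 62.71 kN

Resultant of the distributed load: 3.75 × 3.6 = 13.5 kN at 4.3 m from P.
Taking moments about P: Q_y·5.3 − (3.75·3.6)·4.3 − 134.3 − 35·4 = 0 → Q_y = 332.35/5.3 = 62.7075 ≈ 62.71 kN.
ΣF_y = 0: P_y + 62.7075 − 3.75·3.6 − 35 = 0 → P_y = -14.21 kN.
ΣF_x = 0: no horizontal applied forces, so P_x = 0.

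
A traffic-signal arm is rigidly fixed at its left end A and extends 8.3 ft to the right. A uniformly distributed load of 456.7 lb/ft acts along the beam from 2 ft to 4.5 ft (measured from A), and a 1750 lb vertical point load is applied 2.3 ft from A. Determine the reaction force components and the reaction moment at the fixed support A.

A_x = 0, A_y = 2892 lb, M_A = 7736 lb·ft

Resultant of the distributed load: 456.7 × 2.5 = 1141.75 lb at 3.25 ft from A.
ΣF_x = 0: A_x = 0.
ΣF_y = 0: A_y − 456.7·2.5 − 1750 = 0 → A_y = 2892 lb.
ΣM about A: M_A − (456.7·2.5)·3.25 − 1750·2.3 = 0 → M_A = 7736 lb·ft.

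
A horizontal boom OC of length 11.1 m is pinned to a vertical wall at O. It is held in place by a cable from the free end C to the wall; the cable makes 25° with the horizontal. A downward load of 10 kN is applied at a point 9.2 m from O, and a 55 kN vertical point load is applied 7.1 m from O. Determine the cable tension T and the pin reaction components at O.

ΣM about O: T·sin25°·11.1 − 10·9.2 − 55·7.1 = 0 → T = 482.5/(11.1·0.422618) = 102.855 ≈ 102.9 kN.
ΣF_x = 0: O_x − T·cos25° = 0 → O_x = 102.855 × 0.906308 = 93.22 kN.
ΣF_y = 0: O_y + T·sin25° − 10 − 55 = 0 → O_y = 65 − 102.855 × 0.422618 = 21.53 kN.

T = 102.9 kN, O_x = 93.22 kN, O_y = 21.53 kN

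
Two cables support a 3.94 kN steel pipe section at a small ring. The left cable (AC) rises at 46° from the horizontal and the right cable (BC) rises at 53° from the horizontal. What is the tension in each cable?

T_AC = 2.401 kN, T_BC = 2.771 kN

ΣF_x = 0: −T_AC·cos46° + T_BC·cos53° = 0 → T_BC = 1.15427·T_AC.
ΣF_y = 0: T_AC·sin46° + T_BC·sin53° = 3.94.
Substitute: T_AC·(0.71934 + 1.15427·0.798636) = 3.94 → T_AC = 2.40071 ≈ 2.401 kN.
Then T_BC = 1.15427 × 2.40071 = 2.771 kN.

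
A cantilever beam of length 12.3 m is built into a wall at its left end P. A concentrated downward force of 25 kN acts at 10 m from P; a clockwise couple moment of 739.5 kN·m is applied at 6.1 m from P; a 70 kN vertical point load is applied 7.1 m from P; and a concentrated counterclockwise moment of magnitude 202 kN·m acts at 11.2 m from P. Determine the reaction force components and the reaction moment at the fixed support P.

ΣF_x = 0: P_x = 0.
ΣF_y = 0: P_y − 25 − 70 = 0 → P_y = 95.00 kN.
ΣM about P: M_P − 25·10 − 739.5 − 70·7.1 + 202 = 0 → M_P = 1284 kN·m.

P_x = 0, P_y = 95.00 kN, M_P = 1284 kN·m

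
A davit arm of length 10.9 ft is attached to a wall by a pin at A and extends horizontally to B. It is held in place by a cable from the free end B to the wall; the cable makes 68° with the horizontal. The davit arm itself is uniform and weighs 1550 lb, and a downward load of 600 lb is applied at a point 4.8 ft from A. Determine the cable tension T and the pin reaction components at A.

T = 1121 lb, A_x = 419.9 lb, A_y = 1111 lb

ΣM about A: T·sin68°·10.9 − 1550·5.45 − 600·4.8 = 0 → T = 11327.5/(10.9·0.927184) = 1120.83 ≈ 1121 lb.
ΣF_x = 0: A_x − T·cos68° = 0 → A_x = 1120.83 × 0.374607 = 419.9 lb.
ΣF_y = 0: A_y + T·sin68° − 1550 − 600 = 0 → A_y = 2150 − 1120.83 × 0.927184 = 1111 lb.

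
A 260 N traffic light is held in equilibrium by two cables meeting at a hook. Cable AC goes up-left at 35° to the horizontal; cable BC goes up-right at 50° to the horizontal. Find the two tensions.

T_AC = 167.8 N, T_BC = 213.8 N

ΣF_x = 0: −T_AC·cos35° + T_BC·cos50° = 0 → T_BC = 1.27437·T_AC.
ΣF_y = 0: T_AC·sin35° + T_BC·sin50° = 260.
Substitute: T_AC·(0.573576 + 1.27437·0.766044) = 260 → T_AC = 167.764 ≈ 167.8 N.
Then T_BC = 1.27437 × 167.764 = 213.8 N.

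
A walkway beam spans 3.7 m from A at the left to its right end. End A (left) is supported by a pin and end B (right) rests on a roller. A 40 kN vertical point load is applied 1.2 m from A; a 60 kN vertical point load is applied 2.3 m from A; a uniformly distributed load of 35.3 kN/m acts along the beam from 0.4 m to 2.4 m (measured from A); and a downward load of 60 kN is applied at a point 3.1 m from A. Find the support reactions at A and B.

Resultant of the distributed load: 35.3 × 2 = 70.6 kN at 1.4 m from A.
Moments about A: B_y·3.7 − 40·1.2 − 60·2.3 − (35.3·2)·1.4 − 60·3.1 = 0 → B_y = 470.84/3.7 = 127.254 ≈ 127.3 kN.
ΣF_y = 0: A_y + 127.254 − 40 − 60 − 35.3·2 − 60 = 0 → A_y = 103.3 kN.
ΣF_x = 0: no horizontal applied forces, so A_x = 0.

A_x = 0, A_y = 103.3 kN, B_y = 127.3 kN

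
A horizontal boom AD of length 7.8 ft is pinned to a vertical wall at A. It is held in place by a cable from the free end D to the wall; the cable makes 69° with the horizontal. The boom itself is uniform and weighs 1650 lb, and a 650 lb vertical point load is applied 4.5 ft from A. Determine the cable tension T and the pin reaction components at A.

T = 1285 lb, A_x = 460.6 lb, A_y = 1100 lb

ΣM about A: T·sin69°·7.8 − 1650·3.9 − 650·4.5 = 0 → T = 9360/(7.8·0.93358) = 1285.37 ≈ 1285 lb.
ΣF_x = 0: A_x − T·cos69° = 0 → A_x = 1285.37 × 0.358368 = 460.6 lb.
ΣF_y = 0: A_y + T·sin69° − 1650 − 650 = 0 → A_y = 2300 − 1285.37 × 0.93358 = 1100 lb.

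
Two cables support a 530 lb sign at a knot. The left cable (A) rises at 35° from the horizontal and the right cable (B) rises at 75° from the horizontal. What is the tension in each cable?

T_A = 146.0 lb, T_B = 462.0 lb

ΣF_x = 0: −T_A·cos35° + T_B·cos75° = 0 → T_B = 3.16496·T_A.
ΣF_y = 0: T_A·sin35° + T_B·sin75° = 530.
Substitute: T_A·(0.573576 + 3.16496·0.965926) = 530 → T_A = 145.978 ≈ 146.0 lb.
Then T_B = 3.16496 × 145.978 = 462.0 lb.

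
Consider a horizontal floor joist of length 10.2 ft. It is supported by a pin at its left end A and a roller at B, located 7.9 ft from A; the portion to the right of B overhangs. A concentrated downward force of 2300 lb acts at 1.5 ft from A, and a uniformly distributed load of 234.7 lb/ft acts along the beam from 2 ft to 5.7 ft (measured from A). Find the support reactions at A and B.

A_x = 0, A_y = 2308 lb, B_y = 859.9 lb

Resultant of the distributed load: 234.7 × 3.7 = 868.39 lb at 3.85 ft from A.
ΣM about A: B_y·7.9 − 2300·1.5 − (234.7·3.7)·3.85 = 0 → B_y = 6793.3015/7.9 = 859.912 ≈ 859.9 lb.
ΣF_y = 0: A_y + 859.912 − 2300 − 234.7·3.7 = 0 → A_y = 2308 lb.
ΣF_x = 0: no horizontal applied forces, so A_x = 0.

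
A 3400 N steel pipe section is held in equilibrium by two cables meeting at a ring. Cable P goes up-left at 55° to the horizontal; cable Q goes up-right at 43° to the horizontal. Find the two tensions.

ΣF_x = 0: −T_P·cos55° + T_Q·cos43° = 0 → T_Q = 0.784267·T_P.
ΣF_y = 0: T_P·sin55° + T_Q·sin43° = 3400.
Substitute: T_P·(0.819152 + 0.784267·0.681998) = 3400 → T_P = 2511.04 ≈ 2511 N.
Then T_Q = 0.784267 × 2511.04 = 1969 N.

T_P = 2511 N, T_Q = 1969 N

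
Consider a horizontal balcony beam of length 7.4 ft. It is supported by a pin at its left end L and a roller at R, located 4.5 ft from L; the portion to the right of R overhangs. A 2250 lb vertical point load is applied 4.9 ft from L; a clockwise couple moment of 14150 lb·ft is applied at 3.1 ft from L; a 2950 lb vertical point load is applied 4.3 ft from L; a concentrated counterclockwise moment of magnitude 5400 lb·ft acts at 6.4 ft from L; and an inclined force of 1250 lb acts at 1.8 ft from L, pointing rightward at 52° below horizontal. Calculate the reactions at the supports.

ΣM about L: R_y·4.5 − 2250·4.9 − 14150 − 2950·4.3 + 5400 − 1250·sin52°·1.8 = 0 → R_y = 34233/4.5 = 7607.33 ≈ 7607 lb.
ΣF_y = 0: L_y + 7607.33 − 2250 − 2950 − 1250·sin52° = 0 → L_y = -1422 lb.
ΣF_x = 0: L_x + 1250·cos52° = 0 → L_x = -769.6 lb.

L_x = -769.6 lb, L_y = -1422 lb, R_y = 7607 lb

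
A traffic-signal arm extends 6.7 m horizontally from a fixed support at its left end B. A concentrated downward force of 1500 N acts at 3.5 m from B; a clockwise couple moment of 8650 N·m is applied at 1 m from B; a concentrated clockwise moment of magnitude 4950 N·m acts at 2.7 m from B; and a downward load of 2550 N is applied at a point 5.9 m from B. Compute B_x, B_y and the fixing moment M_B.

ΣF_x = 0: B_x = 0.
ΣF_y = 0: B_y − 1500 − 2550 = 0 → B_y = 4050 N.
ΣM about B: M_B − 1500·3.5 − 8650 − 4950 − 2550·5.9 = 0 → M_B = 33900 N·m.

B_x = 0, B_y = 4050 N, M_B = 33900 N·m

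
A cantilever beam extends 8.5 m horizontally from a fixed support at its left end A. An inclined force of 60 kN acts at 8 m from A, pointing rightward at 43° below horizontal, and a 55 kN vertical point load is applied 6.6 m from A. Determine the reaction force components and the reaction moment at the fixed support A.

A_x = -43.88 kN, A_y = 95.92 kN, M_A = 690.4 kN·m

ΣF_x = 0: A_x + 60·cos43° = 0 → A_x = -43.88 kN.
ΣF_y = 0: A_y − 60·sin43° − 55 = 0 → A_y = 95.92 kN.
ΣM about A: M_A − 60·sin43°·8 − 55·6.6 = 0 → M_A = 690.4 kN·m.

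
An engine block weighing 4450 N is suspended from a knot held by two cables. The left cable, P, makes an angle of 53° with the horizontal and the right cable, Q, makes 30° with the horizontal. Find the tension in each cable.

ΣF_x = 0: −T_P·cos53° + T_Q·cos30° = 0 → T_Q = 0.694916·T_P.
ΣF_y = 0: T_P·sin53° + T_Q·sin30° = 4450.
Substitute: T_P·(0.798636 + 0.694916·0.5) = 4450 → T_P = 3882.75 ≈ 3883 N.
Then T_Q = 0.694916 × 3882.75 = 2698 N.

T_P = 3883 N, T_Q = 2698 N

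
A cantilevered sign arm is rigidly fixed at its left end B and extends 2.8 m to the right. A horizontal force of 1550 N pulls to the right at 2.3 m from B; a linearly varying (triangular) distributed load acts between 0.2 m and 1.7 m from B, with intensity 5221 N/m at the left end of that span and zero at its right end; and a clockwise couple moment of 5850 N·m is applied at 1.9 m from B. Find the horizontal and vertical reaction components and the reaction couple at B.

Resultant of the triangular load: ½ × 5221 × 1.5 = 3915.75 N, acting at 0.7 m from B (one-third of the span from the peak).
ΣF_x = 0: B_x + 1550 = 0 → B_x = -1550 N.
ΣF_y = 0: B_y − ½·5221·1.5 = 0 → B_y = 3916 N.
ΣM about B: M_B − (½·5221·1.5)·0.7 − 5850 = 0 → M_B = 8591 N·m.

B_x = -1550 N, B_y = 3916 N, M_B = 8591 N·m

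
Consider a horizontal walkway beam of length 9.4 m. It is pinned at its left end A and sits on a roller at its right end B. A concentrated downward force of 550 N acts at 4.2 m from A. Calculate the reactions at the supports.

A_x = 0, A_y = 304.3 N, B_y = 245.7 N

Moments about A: B_y·9.4 − 550·4.2 = 0 → B_y = 2310/9.4 = 245.745 ≈ 245.7 N.
ΣF_y = 0: A_y + 245.745 − 550 = 0 → A_y = 304.3 N.
ΣF_x = 0: no horizontal applied forces, so A_x = 0.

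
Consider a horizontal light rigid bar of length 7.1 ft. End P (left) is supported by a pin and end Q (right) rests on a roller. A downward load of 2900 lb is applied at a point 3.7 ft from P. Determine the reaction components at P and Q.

P_x = 0, P_y = 1389 lb, Q_y = 1511 lb

Taking moments about P: Q_y·7.1 − 2900·3.7 = 0 → Q_y = 10730/7.1 = 1511.27 ≈ 1511 lb.
ΣF_y = 0: P_y + 1511.27 − 2900 = 0 → P_y = 1389 lb.
ΣF_x = 0: no horizontal applied forces, so P_x = 0.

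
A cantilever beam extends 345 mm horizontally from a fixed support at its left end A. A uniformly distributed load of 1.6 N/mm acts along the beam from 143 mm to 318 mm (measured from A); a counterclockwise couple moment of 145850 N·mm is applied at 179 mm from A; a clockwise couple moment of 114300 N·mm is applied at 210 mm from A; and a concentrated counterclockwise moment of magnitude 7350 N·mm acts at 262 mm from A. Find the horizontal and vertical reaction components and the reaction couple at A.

Resultant of the distributed load: 1.6 × 175 = 280 N at 230.5 mm from A.
ΣF_x = 0: A_x = 0.
ΣF_y = 0: A_y − 1.6·175 = 0 → A_y = 280.0 N.
ΣM about A: M_A − (1.6·175)·230.5 + 145850 − 114300 + 7350 = 0 → M_A = 25640 N·mm.

A_x = 0, A_y = 280.0 N, M_A = 25640 N·mm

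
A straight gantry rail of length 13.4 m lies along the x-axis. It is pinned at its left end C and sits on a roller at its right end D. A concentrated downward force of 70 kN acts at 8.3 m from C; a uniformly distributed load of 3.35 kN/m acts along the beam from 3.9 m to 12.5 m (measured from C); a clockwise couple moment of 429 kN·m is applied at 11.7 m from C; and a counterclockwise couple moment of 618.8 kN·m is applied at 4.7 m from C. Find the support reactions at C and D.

C_x = 0, C_y = 51.99 kN, D_y = 46.82 kN

Resultant of the distributed load: 3.35 × 8.6 = 28.81 kN at 8.2 m from C.
ΣM about C: D_y·13.4 − 70·8.3 − (3.35·8.6)·8.2 − 429 + 618.8 = 0 → D_y = 627.442/13.4 = 46.824 ≈ 46.82 kN.
ΣF_y = 0: C_y + 46.824 − 70 − 3.35·8.6 = 0 → C_y = 51.99 kN.
ΣF_x = 0: no horizontal applied forces, so C_x = 0.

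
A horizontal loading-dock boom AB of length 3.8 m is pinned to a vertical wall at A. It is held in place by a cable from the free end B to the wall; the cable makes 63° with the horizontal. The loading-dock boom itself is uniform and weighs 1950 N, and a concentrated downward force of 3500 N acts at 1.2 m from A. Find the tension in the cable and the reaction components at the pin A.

T = 2335 N, A_x = 1060 N, A_y = 3370 N

ΣM about A: T·sin63°·3.8 − 1950·1.9 − 3500·1.2 = 0 → T = 7905/(3.8·0.891007) = 2334.73 ≈ 2335 N.
ΣF_x = 0: A_x − T·cos63° = 0 → A_x = 2334.73 × 0.45399 = 1060 N.
ΣF_y = 0: A_y + T·sin63° − 1950 − 3500 = 0 → A_y = 5450 − 2334.73 × 0.891007 = 3370 N.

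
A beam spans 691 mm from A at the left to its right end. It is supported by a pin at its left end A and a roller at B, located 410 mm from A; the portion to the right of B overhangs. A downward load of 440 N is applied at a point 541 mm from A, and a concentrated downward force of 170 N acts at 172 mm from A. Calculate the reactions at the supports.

Moments about A: B_y·410 − 440·541 − 170·172 = 0 → B_y = 267280/410 = 651.902 ≈ 651.9 N.
ΣF_y = 0: A_y + 651.902 − 440 − 170 = 0 → A_y = -41.90 N.
ΣF_x = 0: no horizontal applied forces, so A_x = 0.

A_x = 0, A_y = -41.90 N, B_y = 651.9 N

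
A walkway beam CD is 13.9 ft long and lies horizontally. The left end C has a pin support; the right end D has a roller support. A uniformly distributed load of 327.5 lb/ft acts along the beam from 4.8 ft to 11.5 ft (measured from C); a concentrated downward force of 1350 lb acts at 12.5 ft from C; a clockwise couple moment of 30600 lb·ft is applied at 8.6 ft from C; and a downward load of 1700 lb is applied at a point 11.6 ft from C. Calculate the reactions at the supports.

Resultant of the distributed load: 327.5 × 6.7 = 2194.25 lb at 8.15 ft from C.
Taking moments about C: D_y·13.9 − (327.5·6.7)·8.15 − 1350·12.5 − 30600 − 1700·11.6 = 0 → D_y = 85078.1375/13.9 = 6120.73 ≈ 6121 lb.
ΣF_y = 0: C_y + 6120.73 − 327.5·6.7 − 1350 − 1700 = 0 → C_y = -876.5 lb.
ΣF_x = 0: no horizontal applied forces, so C_x = 0.

C_x = 0, C_y = -876.5 lb, D_y = 6121 lb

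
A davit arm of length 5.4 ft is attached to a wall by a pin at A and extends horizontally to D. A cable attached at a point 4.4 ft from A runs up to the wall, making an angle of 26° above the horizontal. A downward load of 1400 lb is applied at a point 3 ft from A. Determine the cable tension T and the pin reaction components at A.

T = 2177 lb, A_x = 1957 lb, A_y = 445.5 lb

ΣM about A: T·sin26°·4.4 − 1400·3 = 0 → T = 4200/(4.4·0.438371) = 2177.48 ≈ 2177 lb.
ΣF_x = 0: A_x − T·cos26° = 0 → A_x = 2177.48 × 0.898794 = 1957 lb.
ΣF_y = 0: A_y + T·sin26° − 1400 = 0 → A_y = 1400 − 2177.48 × 0.438371 = 445.5 lb.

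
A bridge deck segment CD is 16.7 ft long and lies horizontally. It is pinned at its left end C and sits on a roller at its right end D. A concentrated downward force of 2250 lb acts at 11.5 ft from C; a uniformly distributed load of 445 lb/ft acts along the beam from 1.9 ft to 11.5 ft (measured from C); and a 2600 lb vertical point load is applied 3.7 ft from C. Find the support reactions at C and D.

Resultant of the distributed load: 445 × 9.6 = 4272 lb at 6.7 ft from C.
Taking moments about C: D_y·16.7 − 2250·11.5 − (445·9.6)·6.7 − 2600·3.7 = 0 → D_y = 64117.4/16.7 = 3839.37 ≈ 3839 lb.
ΣF_y = 0: C_y + 3839.37 − 2250 − 445·9.6 − 2600 = 0 → C_y = 5283 lb.
ΣF_x = 0: no horizontal applied forces, so C_x = 0.

C_x = 0, C_y = 5283 lb, D_y = 3839 lb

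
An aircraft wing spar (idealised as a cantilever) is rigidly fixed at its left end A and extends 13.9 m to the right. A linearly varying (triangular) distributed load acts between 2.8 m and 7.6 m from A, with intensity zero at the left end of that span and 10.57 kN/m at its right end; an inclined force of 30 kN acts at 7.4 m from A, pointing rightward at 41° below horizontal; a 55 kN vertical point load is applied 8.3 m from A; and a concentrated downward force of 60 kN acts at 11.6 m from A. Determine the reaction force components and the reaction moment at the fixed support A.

Resultant of the triangular load: ½ × 10.57 × 4.8 = 25.368 kN, acting at 6 m from A (one-third of the span from the peak).
ΣF_x = 0: A_x + 30·cos41° = 0 → A_x = -22.64 kN.
ΣF_y = 0: A_y − ½·10.57·4.8 − 30·sin41° − 55 − 60 = 0 → A_y = 160.0 kN.
ΣM about A: M_A − (½·10.57·4.8)·6 − 30·sin41°·7.4 − 55·8.3 − 60·11.6 = 0 → M_A = 1450 kN·m.

A_x = -22.64 kN, A_y = 160.0 kN, M_A = 1450 kN·m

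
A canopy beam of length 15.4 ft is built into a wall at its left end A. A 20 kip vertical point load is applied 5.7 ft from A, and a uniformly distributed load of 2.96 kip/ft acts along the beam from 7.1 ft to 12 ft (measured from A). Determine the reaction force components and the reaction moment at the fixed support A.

Resultant of the distributed load: 2.96 × 4.9 = 14.504 kip at 9.55 ft from A.
ΣF_x = 0: A_x = 0.
ΣF_y = 0: A_y − 20 − 2.96·4.9 = 0 → A_y = 34.50 kip.
ΣM about A: M_A − 20·5.7 − (2.96·4.9)·9.55 = 0 → M_A = 252.5 kip·ft.

A_x = 0, A_y = 34.50 kip, M_A = 252.5 kip·ft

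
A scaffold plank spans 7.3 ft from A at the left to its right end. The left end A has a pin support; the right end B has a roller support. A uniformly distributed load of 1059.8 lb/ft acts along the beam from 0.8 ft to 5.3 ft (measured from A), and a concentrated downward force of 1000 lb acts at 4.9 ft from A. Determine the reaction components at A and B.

Resultant of the distributed load: 1059.8 × 4.5 = 4769.1 lb at 3.05 ft from A.
Taking moments about A: B_y·7.3 − (1059.8·4.5)·3.05 − 1000·4.9 = 0 → B_y = 19445.755/7.3 = 2663.8 ≈ 2664 lb.
ΣF_y = 0: A_y + 2663.8 − 1059.8·4.5 − 1000 = 0 → A_y = 3105 lb.
ΣF_x = 0: no horizontal applied forces, so A_x = 0.

A_x = 0, A_y = 3105 lb, B_y = 2664 lb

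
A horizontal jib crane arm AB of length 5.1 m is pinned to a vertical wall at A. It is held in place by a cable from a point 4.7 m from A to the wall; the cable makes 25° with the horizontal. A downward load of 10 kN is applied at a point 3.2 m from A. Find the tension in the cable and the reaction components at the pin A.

ΣM about A: T·sin25°·4.7 − 10·3.2 = 0 → T = 32/(4.7·0.422618) = 16.1103 ≈ 16.11 kN.
ΣF_x = 0: A_x − T·cos25° = 0 → A_x = 16.1103 × 0.906308 = 14.60 kN.
ΣF_y = 0: A_y + T·sin25° − 10 = 0 → A_y = 10 − 16.1103 × 0.422618 = 3.191 kN.

T = 16.11 kN, A_x = 14.60 kN, A_y = 3.191 kN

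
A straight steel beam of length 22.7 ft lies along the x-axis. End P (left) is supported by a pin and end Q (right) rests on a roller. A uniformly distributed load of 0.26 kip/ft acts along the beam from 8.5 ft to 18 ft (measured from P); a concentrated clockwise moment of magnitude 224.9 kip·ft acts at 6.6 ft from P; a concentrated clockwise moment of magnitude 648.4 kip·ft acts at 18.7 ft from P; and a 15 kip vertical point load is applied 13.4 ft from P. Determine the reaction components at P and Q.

P_x = 0, P_y = -31.30 kip, Q_y = 48.77 kip

Resultant of the distributed load: 0.26 × 9.5 = 2.47 kip at 13.25 ft from P.
Moments about P: Q_y·22.7 − (0.26·9.5)·13.25 − 224.9 − 648.4 − 15·13.4 = 0 → Q_y = 1107.0275/22.7 = 48.7677 ≈ 48.77 kip.
ΣF_y = 0: P_y + 48.7677 − 0.26·9.5 − 15 = 0 → P_y = -31.30 kip.
ΣF_x = 0: no horizontal applied forces, so P_x = 0.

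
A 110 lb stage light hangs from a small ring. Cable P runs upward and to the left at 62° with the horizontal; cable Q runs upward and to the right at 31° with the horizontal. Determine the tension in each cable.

T_P = 94.42 lb, T_Q = 51.71 lb

ΣF_x = 0: −T_P·cos62° + T_Q·cos31° = 0 → T_Q = 0.547701·T_P.
ΣF_y = 0: T_P·sin62° + T_Q·sin31° = 110.
Substitute: T_P·(0.882948 + 0.547701·0.515038) = 110 → T_P = 94.4178 ≈ 94.42 lb.
Then T_Q = 0.547701 × 94.4178 = 51.71 lb.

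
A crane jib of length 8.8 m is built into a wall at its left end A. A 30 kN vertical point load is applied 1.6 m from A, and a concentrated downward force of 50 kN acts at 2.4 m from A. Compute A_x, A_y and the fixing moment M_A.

ΣF_x = 0: A_x = 0.
ΣF_y = 0: A_y − 30 − 50 = 0 → A_y = 80.00 kN.
ΣM about A: M_A − 30·1.6 − 50·2.4 = 0 → M_A = 168.0 kN·m.

A_x = 0, A_y = 80.00 kN, M_A = 168.0 kN·m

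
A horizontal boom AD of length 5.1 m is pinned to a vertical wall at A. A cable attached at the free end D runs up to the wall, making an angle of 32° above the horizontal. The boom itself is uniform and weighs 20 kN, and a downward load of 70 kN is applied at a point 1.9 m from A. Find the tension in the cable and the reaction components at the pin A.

ΣM about A: T·sin32°·5.1 − 20·2.55 − 70·1.9 = 0 → T = 184/(5.1·0.529919) = 68.0829 ≈ 68.08 kN.
ΣF_x = 0: A_x − T·cos32° = 0 → A_x = 68.0829 × 0.848048 = 57.74 kN.
ΣF_y = 0: A_y + T·sin32° − 20 − 70 = 0 → A_y = 90 − 68.0829 × 0.529919 = 53.92 kN.

T = 68.08 kN, A_x = 57.74 kN, A_y = 53.92 kN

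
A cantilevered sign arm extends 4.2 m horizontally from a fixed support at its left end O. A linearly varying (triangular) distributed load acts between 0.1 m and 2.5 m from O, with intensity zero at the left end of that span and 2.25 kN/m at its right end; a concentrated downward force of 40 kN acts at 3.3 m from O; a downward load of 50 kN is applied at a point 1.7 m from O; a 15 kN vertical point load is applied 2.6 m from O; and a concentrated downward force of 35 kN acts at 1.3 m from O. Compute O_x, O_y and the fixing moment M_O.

Resultant of the triangular load: ½ × 2.25 × 2.4 = 2.7 kN, acting at 1.7 m from O (one-third of the span from the peak).
ΣF_x = 0: O_x = 0.
ΣF_y = 0: O_y − ½·2.25·2.4 − 40 − 50 − 15 − 35 = 0 → O_y = 142.7 kN.
ΣM about O: M_O − (½·2.25·2.4)·1.7 − 40·3.3 − 50·1.7 − 15·2.6 − 35·1.3 = 0 → M_O = 306.1 kN·m.

O_x = 0, O_y = 142.7 kN, M_O = 306.1 kN·m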